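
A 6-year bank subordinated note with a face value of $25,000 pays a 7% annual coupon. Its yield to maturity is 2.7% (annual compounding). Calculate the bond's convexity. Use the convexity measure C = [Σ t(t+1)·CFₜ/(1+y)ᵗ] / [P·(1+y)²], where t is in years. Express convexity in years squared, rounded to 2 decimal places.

With y = 0.027:
  t   CF        PV=CF/(1+0.027)^t    t·PV        t(t+1)·PV
  1     1,750.00     1,703.9922     1,703.9922       3,407.9844
  2     1,750.00     1,659.1940     3,318.3879       9,955.1638
  3     1,750.00     1,615.5735     4,846.7205      19,386.8819
  4     1,750.00     1,573.0998     6,292.3992      31,461.9959
  5     1,750.00     1,531.7427     7,658.7137      45,952.2822
  6    26,750.00    22,798.2297   136,789.3781     957,525.6469
  Σ                 30,881.8319   160,609.5916   1,067,689.9551
P = 30,881.8319.
Convexity = Σ t(t+1)·PV / [P·(1+y)²] = 1,067,689.9551 / (30,881.8319 × 1.054729) = 32.77942.

32.78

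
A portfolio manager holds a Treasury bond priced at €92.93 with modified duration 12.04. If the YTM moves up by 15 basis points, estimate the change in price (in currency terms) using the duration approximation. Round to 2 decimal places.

Duration approximation: ΔP/P ≈ -D_mod · Δy = -12.04 × (+0.0015) = -0.018060.
ΔP ≈ 92.93 × (-0.018060) = -1.6783158.

-€1.68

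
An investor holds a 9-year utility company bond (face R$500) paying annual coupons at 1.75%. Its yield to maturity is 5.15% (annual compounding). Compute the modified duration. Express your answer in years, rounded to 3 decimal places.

Periodic yield y = 0.0515. First find Macaulay duration:
  t   CF        PV=CF/(1+0.0515)^t    t·PV
  1         8.75         8.3214         8.3214
  2         8.75         7.9139        15.8278
  3         8.75         7.5263        22.5788
  4         8.75         7.1577        28.6306
  5         8.75         6.8071        34.0355
  6         8.75         6.4737        38.8422
  7         8.75         6.1566        43.0964
  8         8.75         5.8551        46.8407
  9       508.75       323.7583     2,913.8248
  Σ                    379.9701     3,151.9983
P = 379.9701; Macaulay duration = 3,151.9983 / 379.9701 = 8.29539 years.
Modified duration = D_Mac / (1 + y) = 8.29539 / 1.0515 = 7.88910 years.

7.889 years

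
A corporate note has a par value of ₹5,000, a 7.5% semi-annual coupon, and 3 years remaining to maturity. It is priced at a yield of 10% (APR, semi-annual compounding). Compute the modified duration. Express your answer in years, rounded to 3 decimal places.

Periodic yield y = 0.05. First find Macaulay duration:
  t   CF        PV=CF/(1+0.05)^t    t·PV
  1       187.50       178.5714       178.5714
  2       187.50       170.0680       340.1361
  3       187.50       161.9695       485.9086
  4       187.50       154.2567       617.0269
  5       187.50       146.9112       734.5558
  6     5,187.50     3,870.9924    23,225.9542
  Σ                  4,682.7692    25,582.1530
P = 4,682.7692; Macaulay duration = 25,582.1530 / 4,682.7692 = 5.46304 half-year periods = 2.73152 years.
Modified duration = D_Mac / (1 + y) = 2.73152 / 1.05 = 2.60145 years.

2.601 years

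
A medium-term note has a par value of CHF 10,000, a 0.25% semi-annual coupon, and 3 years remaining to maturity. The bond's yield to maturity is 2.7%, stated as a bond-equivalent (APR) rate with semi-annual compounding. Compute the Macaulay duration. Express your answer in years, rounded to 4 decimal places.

2.9902 years

Periodic yield y = 0.0135. Discount each cash flow and weight by its period:
  t   CF        PV=CF/(1+0.0135)^t    t·PV
  1        12.50        12.3335        12.3335
  2        12.50        12.1692        24.3384
  3        12.50        12.0071        36.0214
  4        12.50        11.8472        47.3887
  5        12.50        11.6894        58.4469
  6    10,012.50     9,238.4691    55,430.8146
  Σ                  9,298.5155    55,609.3435
Price P = Σ PV = 9,298.5155.
Macaulay duration = Σ(t·PV) / P = 55,609.3435 / 9,298.5155 = 5.98045 half-year periods.
In years: 5.98045 / 2 = 2.99023 years.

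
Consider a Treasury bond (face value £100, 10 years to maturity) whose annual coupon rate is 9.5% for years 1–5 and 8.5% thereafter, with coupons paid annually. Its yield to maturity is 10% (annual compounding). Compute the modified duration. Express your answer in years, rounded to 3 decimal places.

Periodic yield y = 0.1. First find Macaulay duration:
  t   CF        PV=CF/(1+0.1)^t    t·PV
  1         9.50         8.6364         8.6364
  2         9.50         7.8512        15.7025
  3         9.50         7.1375        21.4125
  4         9.50         6.4886        25.9545
  5         9.50         5.8988        29.4938
  6         8.50         4.7980        28.7882
  7         8.50         4.3618        30.5329
  8         8.50         3.9653        31.7225
  9         8.50         3.6048        32.4435
  10      108.50        41.8314       418.3145
  Σ                     94.5739       643.0011
P = 94.5739; Macaulay duration = 643.0011 / 94.5739 = 6.79893 years.
Modified duration = D_Mac / (1 + y) = 6.79893 / 1.1 = 6.18084 years.

6.181 years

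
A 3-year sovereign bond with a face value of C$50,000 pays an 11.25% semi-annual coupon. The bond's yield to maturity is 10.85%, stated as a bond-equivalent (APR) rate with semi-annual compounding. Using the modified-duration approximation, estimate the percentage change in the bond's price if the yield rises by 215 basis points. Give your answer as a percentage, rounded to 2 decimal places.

Periodic yield y = 0.05425. Modified duration first:
  t   CF        PV=CF/(1+0.05425)^t    t·PV
  1     2,812.50     2,667.7733     2,667.7733
  2     2,812.50     2,530.4940     5,060.9880
  3     2,812.50     2,400.2789     7,200.8366
  4     2,812.50     2,276.7644     9,107.0576
  5     2,812.50     2,159.6058    10,798.0289
  6    52,812.50    38,465.8265   230,794.9589
  Σ                 50,500.7428   265,629.6433
P = 50,500.7428; D_Mac = 5.25992 half-year periods = 2.62996 yrs; D_mod = 2.62996/(1+0.05425) = 2.49462 yrs.
ΔP/P ≈ -D_mod · Δy = -2.49462 × (+0.0215) = -0.053634 = -5.3634%.

-5.36%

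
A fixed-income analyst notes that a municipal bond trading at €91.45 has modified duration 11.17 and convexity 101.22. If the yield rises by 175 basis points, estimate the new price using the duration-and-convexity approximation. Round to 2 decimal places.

Duration effect: -D_mod·Δy = -11.17 × (+0.0175) = -0.195475
Convexity effect: ½·C·(Δy)² = 0.5 × 101.22 × (0.0175)² = +0.0154993125
ΔP/P ≈ -0.195475 + 0.0154993125 = -0.1799756875
New price ≈ 91.45 × (1 - 0.1799756875) = 74.991223378125.

€74.99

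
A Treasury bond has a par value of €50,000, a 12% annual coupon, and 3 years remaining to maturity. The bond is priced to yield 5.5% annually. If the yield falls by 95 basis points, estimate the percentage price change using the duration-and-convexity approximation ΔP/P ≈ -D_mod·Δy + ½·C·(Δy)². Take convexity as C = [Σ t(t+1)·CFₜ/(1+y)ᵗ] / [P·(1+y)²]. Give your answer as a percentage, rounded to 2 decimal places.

+2.49%

With y = 0.055:
  t   CF        PV=CF/(1+0.055)^t    t·PV        t(t+1)·PV
  1     6,000.00     5,687.2038     5,687.2038      11,374.4076
  2     6,000.00     5,390.7145    10,781.4290      32,344.2870
  3    56,000.00    47,690.3652   143,071.0956     572,284.3823
  Σ                 58,768.2835   159,539.7284     616,003.0769
P = 58,768.2835; D_Mac = 2.71472 yrs; D_mod = 2.57320 yrs; C = 9.41749.
Duration effect: -2.57320 × (-0.0095) = +0.024445
Convexity effect: 0.5 × 9.41749 × (-0.0095)² = +0.0004250
ΔP/P ≈ +0.024445 + 0.0004250 = +0.024870 = +2.4870%.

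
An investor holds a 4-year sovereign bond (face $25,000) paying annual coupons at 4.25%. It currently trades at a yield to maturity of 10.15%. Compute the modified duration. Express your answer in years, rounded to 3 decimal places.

Periodic yield y = 0.1015. First find Macaulay duration:
  t   CF        PV=CF/(1+0.1015)^t    t·PV
  1     1,062.50       964.5937       964.5937
  2     1,062.50       875.7092     1,751.4185
  3     1,062.50       795.0152     2,385.0456
  4    26,062.50    17,704.2717    70,817.0869
  Σ                 20,339.5899    75,918.1447
P = 20,339.5899; Macaulay duration = 75,918.1447 / 20,339.5899 = 3.73253 years.
Modified duration = D_Mac / (1 + y) = 3.73253 / 1.1015 = 3.38859 years.

3.389 years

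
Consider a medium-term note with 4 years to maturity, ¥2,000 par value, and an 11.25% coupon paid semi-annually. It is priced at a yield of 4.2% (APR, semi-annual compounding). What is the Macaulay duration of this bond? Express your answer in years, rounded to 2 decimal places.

Periodic yield y = 0.021. Discount each cash flow and weight by its period:
  t   CF        PV=CF/(1+0.021)^t    t·PV
  1       112.50       110.1861       110.1861
  2       112.50       107.9198       215.8396
  3       112.50       105.7001       317.1002
  4       112.50       103.5260       414.1041
  5       112.50       101.3967       506.9835
  6       112.50        99.3112       595.8670
  7       112.50        97.2685       680.8797
  8     2,112.50     1,788.9194    14,311.3554
  Σ                  2,514.2278    17,152.3156
Price P = Σ PV = 2,514.2278.
Macaulay duration = Σ(t·PV) / P = 17,152.3156 / 2,514.2278 = 6.82210 half-year periods.
In years: 6.82210 / 2 = 3.41105 years.

3.41 years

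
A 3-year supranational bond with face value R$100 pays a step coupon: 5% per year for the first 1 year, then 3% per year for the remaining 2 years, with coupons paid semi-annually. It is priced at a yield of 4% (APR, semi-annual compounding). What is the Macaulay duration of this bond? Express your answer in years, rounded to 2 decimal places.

2.85 years

Periodic yield y = 0.02. Discount each cash flow and weight by its period:
  t   CF        PV=CF/(1+0.02)^t    t·PV
  1         2.50         2.4510         2.4510
  2         2.50         2.4029         4.8058
  3         1.50         1.4135         4.2405
  4         1.50         1.3858         5.5431
  5         1.50         1.3586         6.7930
  6       101.50        90.1291       540.7746
  Σ                     99.1408       564.6079
Price P = Σ PV = 99.1408.
Macaulay duration = Σ(t·PV) / P = 564.6079 / 99.1408 = 5.69501 half-year periods.
In years: 5.69501 / 2 = 2.84750 years.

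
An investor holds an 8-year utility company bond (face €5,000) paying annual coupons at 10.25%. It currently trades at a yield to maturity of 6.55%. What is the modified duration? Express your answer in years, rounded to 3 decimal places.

5.679 years

Periodic yield y = 0.0655. First find Macaulay duration:
  t   CF        PV=CF/(1+0.0655)^t    t·PV
  1       512.50       480.9948       480.9948
  2       512.50       451.4264       902.8528
  3       512.50       423.6757     1,271.0270
  4       512.50       397.6308     1,590.5233
  5       512.50       373.1871     1,865.9354
  6       512.50       350.2460     2,101.4758
  7       512.50       328.7151     2,301.0059
  8     5,512.50     3,318.3407    26,546.7254
  Σ                  6,124.2166    37,060.5404
P = 6,124.2166; Macaulay duration = 37,060.5404 / 6,124.2166 = 6.05147 years.
Modified duration = D_Mac / (1 + y) = 6.05147 / 1.0655 = 5.67947 years.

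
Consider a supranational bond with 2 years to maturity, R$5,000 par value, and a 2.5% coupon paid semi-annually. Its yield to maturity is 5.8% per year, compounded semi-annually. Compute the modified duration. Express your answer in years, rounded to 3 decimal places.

1.907 years

Periodic yield y = 0.029. First find Macaulay duration:
  t   CF        PV=CF/(1+0.029)^t    t·PV
  1        62.50        60.7386        60.7386
  2        62.50        59.0268       118.0536
  3        62.50        57.3633       172.0898
  4     5,062.50     4,515.4760    18,061.9040
  Σ                  4,692.6046    18,412.7859
P = 4,692.6046; Macaulay duration = 18,412.7859 / 4,692.6046 = 3.92379 half-year periods = 1.96189 years.
Modified duration = D_Mac / (1 + y) = 1.96189 / 1.029 = 1.90660 years.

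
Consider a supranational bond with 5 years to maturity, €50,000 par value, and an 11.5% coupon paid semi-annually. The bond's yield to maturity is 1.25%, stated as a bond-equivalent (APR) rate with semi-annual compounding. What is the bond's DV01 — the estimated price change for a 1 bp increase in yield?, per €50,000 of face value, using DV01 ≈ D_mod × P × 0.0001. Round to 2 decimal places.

Periodic yield y = 0.00625.
  t   CF        PV=CF/(1+0.00625)^t    t·PV
  1     2,875.00     2,857.1429     2,857.1429
  2     2,875.00     2,839.3966     5,678.7933
  3     2,875.00     2,821.7606     8,465.2819
  4     2,875.00     2,804.2342    11,216.9366
  5     2,875.00     2,786.8166    13,934.0828
  6     2,875.00     2,769.5071    16,617.0428
  7     2,875.00     2,752.3052    19,266.1366
  8     2,875.00     2,735.2102    21,881.6813
  9     2,875.00     2,718.2213    24,463.9916
  10   52,875.00    49,681.1279   496,811.2786
  Σ                 74,765.7225   621,192.3683
P = 74,765.7225; D_Mac = 8.30852 half-year periods = 4.15426 yrs; D_mod = 4.12846 yrs.
DV01 ≈ 4.12846 × 74,765.7225 × 0.0001 = 30.866702.

€30.87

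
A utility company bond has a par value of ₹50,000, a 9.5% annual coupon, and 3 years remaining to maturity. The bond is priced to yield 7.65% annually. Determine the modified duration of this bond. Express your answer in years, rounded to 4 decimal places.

2.5577 years

Periodic yield y = 0.0765. First find Macaulay duration:
  t   CF        PV=CF/(1+0.0765)^t    t·PV
  1     4,750.00     4,412.4477     4,412.4477
  2     4,750.00     4,098.8832     8,197.7664
  3    54,750.00    43,887.6191   131,662.8573
  Σ                 52,398.9500   144,273.0714
P = 52,398.9500; Macaulay duration = 144,273.0714 / 52,398.9500 = 2.75336 years.
Modified duration = D_Mac / (1 + y) = 2.75336 / 1.0765 = 2.55769 years.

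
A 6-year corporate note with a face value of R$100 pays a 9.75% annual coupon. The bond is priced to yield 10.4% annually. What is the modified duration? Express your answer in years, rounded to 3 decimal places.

4.345 years

Periodic yield y = 0.104. First find Macaulay duration:
  t   CF        PV=CF/(1+0.104)^t    t·PV
  1         9.75         8.8315         8.8315
  2         9.75         7.9996        15.9991
  3         9.75         7.2460        21.7380
  4         9.75         6.5634        26.2536
  5         9.75         5.9451        29.7255
  6       109.75        60.6164       363.6984
  Σ                     97.2020       466.2460
P = 97.2020; Macaulay duration = 466.2460 / 97.2020 = 4.79667 years.
Modified duration = D_Mac / (1 + y) = 4.79667 / 1.104 = 4.34481 years.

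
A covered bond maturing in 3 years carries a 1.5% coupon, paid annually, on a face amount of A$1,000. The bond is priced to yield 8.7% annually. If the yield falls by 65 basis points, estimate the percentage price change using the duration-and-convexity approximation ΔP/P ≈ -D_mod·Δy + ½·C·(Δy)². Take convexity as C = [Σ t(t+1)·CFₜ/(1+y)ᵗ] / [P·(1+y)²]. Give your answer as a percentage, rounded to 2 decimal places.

+1.79%

With y = 0.087:
  t   CF        PV=CF/(1+0.087)^t    t·PV        t(t+1)·PV
  1        15.00        13.7994        13.7994          27.5989
  2        15.00        12.6950        25.3900          76.1699
  3     1,015.00       790.2735     2,370.8205       9,483.2818
  Σ                    816.7679     2,410.0099       9,587.0506
P = 816.7679; D_Mac = 2.95067 yrs; D_mod = 2.71450 yrs; C = 9.93407.
Duration effect: -2.71450 × (-0.0065) = +0.017644
Convexity effect: 0.5 × 9.93407 × (-0.0065)² = +0.0002099
ΔP/P ≈ +0.017644 + 0.0002099 = +0.017854 = +1.7854%.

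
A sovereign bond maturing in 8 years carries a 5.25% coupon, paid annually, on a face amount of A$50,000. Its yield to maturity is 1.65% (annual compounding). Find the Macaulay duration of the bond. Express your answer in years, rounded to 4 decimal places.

6.8956 years

Periodic yield y = 0.0165. Discount each cash flow and weight by its year:
  t   CF        PV=CF/(1+0.0165)^t    t·PV
  1     2,625.00     2,582.3906     2,582.3906
  2     2,625.00     2,540.4728     5,080.9455
  3     2,625.00     2,499.2354     7,497.7061
  4     2,625.00     2,458.6674     9,834.6694
  5     2,625.00     2,418.7579    12,093.7893
  6     2,625.00     2,379.4962    14,276.9770
  7     2,625.00     2,340.8718    16,386.1025
  8    52,625.00    46,167.1478   369,337.1827
  Σ                 63,387.0397   437,089.7631
Price P = Σ PV = 63,387.0397.
Macaulay duration = Σ(t·PV) / P = 437,089.7631 / 63,387.0397 = 6.89557 years.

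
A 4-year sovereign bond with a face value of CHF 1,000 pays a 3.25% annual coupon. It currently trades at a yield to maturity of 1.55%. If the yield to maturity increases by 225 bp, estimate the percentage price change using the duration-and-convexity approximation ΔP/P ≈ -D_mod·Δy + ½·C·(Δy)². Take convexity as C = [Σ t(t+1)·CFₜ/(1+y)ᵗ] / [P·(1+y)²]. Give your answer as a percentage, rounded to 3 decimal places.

-8.006%

With y = 0.0155:
  t   CF        PV=CF/(1+0.0155)^t    t·PV        t(t+1)·PV
  1        32.50        32.0039        32.0039          64.0079
  2        32.50        31.5154        63.0309         189.0927
  3        32.50        31.0344        93.1032         372.4130
  4     1,032.50       970.8907     3,883.5629      19,417.8144
  Σ                  1,065.4445     4,071.7010      20,043.3279
P = 1,065.4445; D_Mac = 3.82160 yrs; D_mod = 3.76327 yrs; C = 18.24228.
Duration effect: -3.76327 × (+0.0225) = -0.084674
Convexity effect: 0.5 × 18.24228 × (0.0225)² = +0.0046176
ΔP/P ≈ -0.084674 + 0.0046176 = -0.080056 = -8.0056%.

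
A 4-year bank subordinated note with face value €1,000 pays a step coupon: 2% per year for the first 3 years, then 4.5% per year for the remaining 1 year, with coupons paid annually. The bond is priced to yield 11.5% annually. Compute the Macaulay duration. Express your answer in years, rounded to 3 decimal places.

Periodic yield y = 0.115. Discount each cash flow and weight by its year:
  t   CF        PV=CF/(1+0.115)^t    t·PV
  1        20.00        17.9372        17.9372
  2        20.00        16.0872        32.1744
  3        20.00        14.4280        43.2839
  4     1,045.00       676.1092     2,704.4366
  Σ                    724.5615     2,797.8322
Price P = Σ PV = 724.5615.
Macaulay duration = Σ(t·PV) / P = 2,797.8322 / 724.5615 = 3.86141 years.

3.861 years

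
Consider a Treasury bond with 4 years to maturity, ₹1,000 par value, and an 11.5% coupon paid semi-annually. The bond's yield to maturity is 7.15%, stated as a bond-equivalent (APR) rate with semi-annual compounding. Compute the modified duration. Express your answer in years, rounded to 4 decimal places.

Periodic yield y = 0.03575. First find Macaulay duration:
  t   CF        PV=CF/(1+0.03575)^t    t·PV
  1        57.50        55.5153        55.5153
  2        57.50        53.5992       107.1983
  3        57.50        51.7491       155.2474
  4        57.50        49.9630       199.8518
  5        57.50        48.2384       241.1921
  6        57.50        46.5734       279.4406
  7        57.50        44.9659       314.7613
  8     1,057.50       798.4373     6,387.4987
  Σ                  1,149.0417     7,740.7055
P = 1,149.0417; Macaulay duration = 7,740.7055 / 1,149.0417 = 6.73666 half-year periods = 3.36833 years.
Modified duration = D_Mac / (1 + y) = 3.36833 / 1.03575 = 3.25207 years.

3.2521 years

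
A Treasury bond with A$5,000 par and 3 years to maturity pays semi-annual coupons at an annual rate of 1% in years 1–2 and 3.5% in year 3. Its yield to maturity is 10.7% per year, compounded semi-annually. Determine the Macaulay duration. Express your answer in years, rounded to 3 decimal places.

2.951 years

Periodic yield y = 0.0535. Discount each cash flow and weight by its period:
  t   CF        PV=CF/(1+0.0535)^t    t·PV
  1        25.00        23.7304        23.7304
  2        25.00        22.5253        45.0506
  3        25.00        21.3814        64.1442
  4        25.00        20.2956        81.1824
  5        87.50        67.4272       337.1362
  6     5,087.50     3,721.3214    22,327.9285
  Σ                  3,876.6814    22,879.1724
Price P = Σ PV = 3,876.6814.
Macaulay duration = Σ(t·PV) / P = 22,879.1724 / 3,876.6814 = 5.90174 half-year periods.
In years: 5.90174 / 2 = 2.95087 years.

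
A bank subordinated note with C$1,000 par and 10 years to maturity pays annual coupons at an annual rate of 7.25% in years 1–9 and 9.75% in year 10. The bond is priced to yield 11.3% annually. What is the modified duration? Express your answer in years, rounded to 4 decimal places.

6.3547 years

Periodic yield y = 0.113. First find Macaulay duration:
  t   CF        PV=CF/(1+0.113)^t    t·PV
  1        72.50        65.1393        65.1393
  2        72.50        58.5258       117.0517
  3        72.50        52.5839       157.7516
  4        72.50        47.2452       188.9807
  5        72.50        42.4485       212.2424
  6        72.50        38.1388       228.8328
  7        72.50        34.2667       239.8667
  8        72.50        30.7877       246.3013
  9        72.50        27.6619       248.9568
  10    1,097.50       376.2295     3,762.2953
  Σ                    773.0272     5,467.4185
P = 773.0272; Macaulay duration = 5,467.4185 / 773.0272 = 7.07274 years.
Modified duration = D_Mac / (1 + y) = 7.07274 / 1.113 = 6.35466 years.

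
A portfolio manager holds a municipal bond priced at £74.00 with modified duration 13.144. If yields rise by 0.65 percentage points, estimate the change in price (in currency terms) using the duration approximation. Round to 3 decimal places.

Duration approximation: ΔP/P ≈ -D_mod · Δy = -13.144 × (+0.0065) = -0.085436.
ΔP ≈ 74.00 × (-0.085436) = -6.322264.

-£6.322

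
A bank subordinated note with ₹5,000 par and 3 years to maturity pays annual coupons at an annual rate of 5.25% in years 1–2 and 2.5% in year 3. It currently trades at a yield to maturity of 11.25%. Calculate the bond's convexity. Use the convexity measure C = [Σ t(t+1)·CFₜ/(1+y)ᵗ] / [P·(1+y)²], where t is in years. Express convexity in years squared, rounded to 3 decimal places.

8.992

With y = 0.1125:
  t   CF        PV=CF/(1+0.1125)^t    t·PV        t(t+1)·PV
  1       262.50       235.9551       235.9551         471.9101
  2       262.50       212.0944       424.1889       1,272.5666
  3     5,125.00     3,722.1495    11,166.4485      44,665.7938
  Σ                  4,170.1990    11,826.5924      46,410.2705
P = 4,170.1990.
Convexity = Σ t(t+1)·PV / [P·(1+y)²] = 46,410.2705 / (4,170.1990 × 1.237656) = 8.99202.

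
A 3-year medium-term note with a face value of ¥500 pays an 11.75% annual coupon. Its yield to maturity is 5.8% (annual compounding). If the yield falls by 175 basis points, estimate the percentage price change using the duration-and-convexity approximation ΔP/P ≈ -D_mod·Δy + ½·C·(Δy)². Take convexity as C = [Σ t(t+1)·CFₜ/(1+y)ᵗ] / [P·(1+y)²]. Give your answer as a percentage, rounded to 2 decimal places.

With y = 0.058:
  t   CF        PV=CF/(1+0.058)^t    t·PV        t(t+1)·PV
  1        58.75        55.5293        55.5293         111.0586
  2        58.75        52.4852       104.9703         314.9110
  3       558.75       471.8028     1,415.4085       5,661.6338
  Σ                    579.8173     1,575.9081       6,087.6034
P = 579.8173; D_Mac = 2.71794 yrs; D_mod = 2.56894 yrs; C = 9.37959.
Duration effect: -2.56894 × (-0.0175) = +0.044956
Convexity effect: 0.5 × 9.37959 × (-0.0175)² = +0.0014362
ΔP/P ≈ +0.044956 + 0.0014362 = +0.046393 = +4.6393%.

+4.64%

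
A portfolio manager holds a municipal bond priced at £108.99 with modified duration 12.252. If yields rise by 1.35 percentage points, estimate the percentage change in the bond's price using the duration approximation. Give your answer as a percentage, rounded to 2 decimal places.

Duration approximation: ΔP/P ≈ -D_mod · Δy = -12.252 × (+0.0135) = -0.165402.
As a percentage: -16.5402%.

-16.54%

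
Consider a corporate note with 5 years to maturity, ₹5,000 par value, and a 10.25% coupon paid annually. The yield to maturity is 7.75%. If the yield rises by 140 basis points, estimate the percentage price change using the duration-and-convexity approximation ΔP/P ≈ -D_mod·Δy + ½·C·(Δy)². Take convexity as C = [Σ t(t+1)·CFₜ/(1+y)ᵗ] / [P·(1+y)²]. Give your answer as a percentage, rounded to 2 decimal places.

With y = 0.0775:
  t   CF        PV=CF/(1+0.0775)^t    t·PV        t(t+1)·PV
  1       512.50       475.6381       475.6381         951.2761
  2       512.50       441.4274       882.8549       2,648.5646
  3       512.50       409.6774     1,229.0323       4,916.1291
  4       512.50       380.2111     1,520.8443       7,604.2213
  5     5,512.50     3,795.4407    18,977.2034     113,863.2205
  Σ                  5,502.3947    23,085.5729     129,983.4116
P = 5,502.3947; D_Mac = 4.19555 yrs; D_mod = 3.89378 yrs; C = 20.34706.
Duration effect: -3.89378 × (+0.014) = -0.054513
Convexity effect: 0.5 × 20.34706 × (0.014)² = +0.0019940
ΔP/P ≈ -0.054513 + 0.0019940 = -0.052519 = -5.2519%.

-5.25%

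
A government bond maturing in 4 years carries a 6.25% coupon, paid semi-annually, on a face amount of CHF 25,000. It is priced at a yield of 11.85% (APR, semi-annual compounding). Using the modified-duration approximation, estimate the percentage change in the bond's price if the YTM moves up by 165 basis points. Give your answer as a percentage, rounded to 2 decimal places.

Periodic yield y = 0.05925. Modified duration first:
  t   CF        PV=CF/(1+0.05925)^t    t·PV
  1       781.25       737.5502       737.5502
  2       781.25       696.2947     1,392.5894
  3       781.25       657.3469     1,972.0407
  4       781.25       620.5777     2,482.3107
  5       781.25       585.8652     2,929.3258
  6       781.25       553.0943     3,318.5659
  7       781.25       522.1565     3,655.0958
  8    25,781.25    16,267.3267   130,138.6136
  Σ                 20,640.2121   146,626.0919
P = 20,640.2121; D_Mac = 7.10390 half-year periods = 3.55195 yrs; D_mod = 3.55195/(1+0.05925) = 3.35327 yrs.
ΔP/P ≈ -D_mod · Δy = -3.35327 × (+0.0165) = -0.055329 = -5.5329%.

-5.53%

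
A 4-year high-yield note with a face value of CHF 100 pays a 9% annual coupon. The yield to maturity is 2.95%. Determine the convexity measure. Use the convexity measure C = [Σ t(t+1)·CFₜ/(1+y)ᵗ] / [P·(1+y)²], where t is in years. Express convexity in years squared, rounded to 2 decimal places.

16.23

With y = 0.0295:
  t   CF        PV=CF/(1+0.0295)^t    t·PV        t(t+1)·PV
  1         9.00         8.7421         8.7421          17.4842
  2         9.00         8.4916        16.9832          50.9496
  3         9.00         8.2483        24.7448          98.9794
  4       109.00        97.0334       388.1335       1,940.6673
  Σ                    122.5154       438.6036       2,108.0805
P = 122.5154.
Convexity = Σ t(t+1)·PV / [P·(1+y)²] = 2,108.0805 / (122.5154 × 1.059870) = 16.23469.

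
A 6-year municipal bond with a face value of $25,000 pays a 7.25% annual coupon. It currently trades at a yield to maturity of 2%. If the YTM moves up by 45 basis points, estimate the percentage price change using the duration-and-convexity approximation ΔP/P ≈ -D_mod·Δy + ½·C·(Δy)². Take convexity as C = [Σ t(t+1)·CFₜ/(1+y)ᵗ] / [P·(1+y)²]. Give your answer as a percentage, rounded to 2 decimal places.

With y = 0.02:
  t   CF        PV=CF/(1+0.02)^t    t·PV        t(t+1)·PV
  1     1,812.50     1,776.9608     1,776.9608       3,553.9216
  2     1,812.50     1,742.1184     3,484.2368      10,452.7105
  3     1,812.50     1,707.9592     5,123.8777      20,495.5108
  4     1,812.50     1,674.4698     6,697.8793      33,489.3967
  5     1,812.50     1,641.6371     8,208.1855      49,249.1128
  6    26,812.50    23,808.7327   142,852.3961     999,966.7728
  Σ                 32,351.8780   168,143.5362   1,117,207.4251
P = 32,351.8780; D_Mac = 5.19733 yrs; D_mod = 5.09543 yrs; C = 33.19204.
Duration effect: -5.09543 × (+0.0045) = -0.022929
Convexity effect: 0.5 × 33.19204 × (0.0045)² = +0.0003361
ΔP/P ≈ -0.022929 + 0.0003361 = -0.022593 = -2.2593%.

-2.26%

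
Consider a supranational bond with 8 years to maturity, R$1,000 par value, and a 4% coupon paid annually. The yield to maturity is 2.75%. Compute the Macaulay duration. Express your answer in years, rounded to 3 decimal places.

7.051 years

Periodic yield y = 0.0275. Discount each cash flow and weight by its year:
  t   CF        PV=CF/(1+0.0275)^t    t·PV
  1        40.00        38.9294        38.9294
  2        40.00        37.8875        75.7751
  3        40.00        36.8735       110.6205
  4        40.00        35.8866       143.5465
  5        40.00        34.9262       174.6308
  6        40.00        33.9914       203.9484
  7        40.00        33.0817       231.5716
  8     1,040.00       837.1026     6,696.8209
  Σ                  1,088.6789     7,675.8432
Price P = Σ PV = 1,088.6789.
Macaulay duration = Σ(t·PV) / P = 7,675.8432 / 1,088.6789 = 7.05060 years.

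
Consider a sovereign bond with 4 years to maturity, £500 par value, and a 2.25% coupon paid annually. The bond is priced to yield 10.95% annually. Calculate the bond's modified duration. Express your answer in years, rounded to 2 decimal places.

3.46 years

Periodic yield y = 0.1095. First find Macaulay duration:
  t   CF        PV=CF/(1+0.1095)^t    t·PV
  1        11.25        10.1397        10.1397
  2        11.25         9.1390        18.2780
  3        11.25         8.2370        24.7111
  4       511.25       337.3837     1,349.5348
  Σ                    364.8994     1,402.6636
P = 364.8994; Macaulay duration = 1,402.6636 / 364.8994 = 3.84397 years.
Modified duration = D_Mac / (1 + y) = 3.84397 / 1.1095 = 3.46460 years.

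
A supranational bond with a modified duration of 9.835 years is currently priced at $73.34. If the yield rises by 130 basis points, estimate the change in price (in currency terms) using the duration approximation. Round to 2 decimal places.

-$9.38

Duration approximation: ΔP/P ≈ -D_mod · Δy = -9.835 × (+0.013) = -0.127855.
ΔP ≈ 73.34 × (-0.127855) = -9.3768857.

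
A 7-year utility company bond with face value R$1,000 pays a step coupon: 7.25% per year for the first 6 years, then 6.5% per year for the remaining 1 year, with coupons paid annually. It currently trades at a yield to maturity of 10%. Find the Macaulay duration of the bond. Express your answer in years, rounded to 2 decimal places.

Periodic yield y = 0.1. Discount each cash flow and weight by its year:
  t   CF        PV=CF/(1+0.1)^t    t·PV
  1        72.50        65.9091        65.9091
  2        72.50        59.9174       119.8347
  3        72.50        54.4703       163.4110
  4        72.50        49.5185       198.0739
  5        72.50        45.0168       225.0840
  6        72.50        40.9244       245.5462
  7     1,065.00       546.5134     3,825.5938
  Σ                    862.2698     4,843.4526
Price P = Σ PV = 862.2698.
Macaulay duration = Σ(t·PV) / P = 4,843.4526 / 862.2698 = 5.61710 years.

5.62 years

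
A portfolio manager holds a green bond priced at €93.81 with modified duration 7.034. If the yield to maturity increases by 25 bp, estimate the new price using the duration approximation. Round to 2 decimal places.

Duration approximation: ΔP/P ≈ -D_mod · Δy = -7.034 × (+0.0025) = -0.017585.
New price ≈ 93.81 × (1 - 0.017585) = 92.16035115.

€92.16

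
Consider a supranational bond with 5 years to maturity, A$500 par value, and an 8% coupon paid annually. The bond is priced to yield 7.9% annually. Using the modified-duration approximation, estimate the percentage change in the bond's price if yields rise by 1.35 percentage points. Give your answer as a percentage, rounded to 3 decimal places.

Periodic yield y = 0.079. Modified duration first:
  t   CF        PV=CF/(1+0.079)^t    t·PV
  1        40.00        37.0714        37.0714
  2        40.00        34.3571        68.7143
  3        40.00        31.8417        95.5250
  4        40.00        29.5103       118.0414
  5       540.00       369.2211     1,846.1056
  Σ                    502.0016     2,165.4576
P = 502.0016; D_Mac = 4.31365 yrs; D_mod = 4.31365/(1+0.079) = 3.99782 yrs.
ΔP/P ≈ -D_mod · Δy = -3.99782 × (+0.0135) = -0.053971 = -5.3971%.

-5.397%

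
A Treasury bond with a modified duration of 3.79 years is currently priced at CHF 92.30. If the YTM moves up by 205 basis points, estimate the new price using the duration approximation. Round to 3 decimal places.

Duration approximation: ΔP/P ≈ -D_mod · Δy = -3.79 × (+0.0205) = -0.077695.
New price ≈ 92.30 × (1 - 0.077695) = 85.1287515.

CHF 85.129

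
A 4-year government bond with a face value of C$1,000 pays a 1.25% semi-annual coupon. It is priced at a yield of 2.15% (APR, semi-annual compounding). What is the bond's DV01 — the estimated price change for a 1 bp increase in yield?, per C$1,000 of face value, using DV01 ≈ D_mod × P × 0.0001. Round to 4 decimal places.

C$0.3738

Periodic yield y = 0.01075.
  t   CF        PV=CF/(1+0.01075)^t    t·PV
  1         6.25         6.1835         6.1835
  2         6.25         6.1178        12.2355
  3         6.25         6.0527        18.1581
  4         6.25         5.9883        23.9533
  5         6.25         5.9246        29.6232
  6         6.25         5.8616        35.1697
  7         6.25         5.7993        40.5949
  8     1,006.25       923.7531     7,390.0245
  Σ                    965.6809     7,555.9427
P = 965.6809; D_Mac = 7.82447 half-year periods = 3.91224 yrs; D_mod = 3.87063 yrs.
DV01 ≈ 3.87063 × 965.6809 × 0.0001 = 0.373779.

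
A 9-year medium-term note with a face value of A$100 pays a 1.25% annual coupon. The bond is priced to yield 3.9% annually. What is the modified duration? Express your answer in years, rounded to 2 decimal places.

Periodic yield y = 0.039. First find Macaulay duration:
  t   CF        PV=CF/(1+0.039)^t    t·PV
  1         1.25         1.2031         1.2031
  2         1.25         1.1579         2.3158
  3         1.25         1.1145         3.3434
  4         1.25         1.0726         4.2905
  5         1.25         1.0324         5.1618
  6         1.25         0.9936         5.9617
  7         1.25         0.9563         6.6942
  8         1.25         0.9204         7.3634
  9       101.25        71.7555       645.7994
  Σ                     80.2063       682.1332
P = 80.2063; Macaulay duration = 682.1332 / 80.2063 = 8.50474 years.
Modified duration = D_Mac / (1 + y) = 8.50474 / 1.039 = 8.18550 years.

8.19 years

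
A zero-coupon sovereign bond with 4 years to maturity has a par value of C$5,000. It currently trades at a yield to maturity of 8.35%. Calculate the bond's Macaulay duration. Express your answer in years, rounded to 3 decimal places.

A zero-coupon bond has a single cash flow at maturity, so its Macaulay duration equals its maturity: 4 years.

4.000 years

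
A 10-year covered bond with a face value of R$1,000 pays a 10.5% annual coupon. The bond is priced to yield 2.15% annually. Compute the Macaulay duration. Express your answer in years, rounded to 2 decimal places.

Periodic yield y = 0.0215. Discount each cash flow and weight by its year:
  t   CF        PV=CF/(1+0.0215)^t    t·PV
  1       105.00       102.7900       102.7900
  2       105.00       100.6265       201.2531
  3       105.00        98.5086       295.5258
  4       105.00        96.4353       385.7410
  5       105.00        94.4055       472.0277
  6       105.00        92.4185       554.5112
  7       105.00        90.4734       633.3135
  8       105.00        88.5691       708.5530
  9       105.00        86.7050       780.3447
  10    1,105.00       893.2614     8,932.6140
  Σ                  1,744.1933    13,066.6739
Price P = Σ PV = 1,744.1933.
Macaulay duration = Σ(t·PV) / P = 13,066.6739 / 1,744.1933 = 7.49153 years.

7.49 years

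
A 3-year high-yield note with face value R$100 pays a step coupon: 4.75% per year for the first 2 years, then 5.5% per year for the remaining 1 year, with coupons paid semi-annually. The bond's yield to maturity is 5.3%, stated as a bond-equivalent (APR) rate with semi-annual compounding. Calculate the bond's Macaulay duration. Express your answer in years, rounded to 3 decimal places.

2.829 years

Periodic yield y = 0.0265. Discount each cash flow and weight by its period:
  t   CF        PV=CF/(1+0.0265)^t    t·PV
  1        2.375         2.3137         2.3137
  2        2.375         2.2540         4.5079
  3        2.375         2.1958         6.5873
  4        2.375         2.1391         8.5563
  5        2.750         2.4129        12.0645
  6      102.750        87.8270       526.9621
  Σ                     99.1424       560.9918
Price P = Σ PV = 99.1424.
Macaulay duration = Σ(t·PV) / P = 560.9918 / 99.1424 = 5.65844 half-year periods.
In years: 5.65844 / 2 = 2.82922 years.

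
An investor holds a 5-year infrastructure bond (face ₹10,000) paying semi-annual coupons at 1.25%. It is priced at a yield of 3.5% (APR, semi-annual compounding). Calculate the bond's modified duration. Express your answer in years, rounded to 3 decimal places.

Periodic yield y = 0.0175. First find Macaulay duration:
  t   CF        PV=CF/(1+0.0175)^t    t·PV
  1        62.50        61.4251        61.4251
  2        62.50        60.3686       120.7372
  3        62.50        59.3303       177.9910
  4        62.50        58.3099       233.2396
  5        62.50        57.3070       286.5352
  6        62.50        56.3214       337.9285
  7        62.50        55.3527       387.4692
  8        62.50        54.4007       435.2058
  9        62.50        53.4651       481.1858
  10   10,062.50     8,459.8315    84,598.3153
  Σ                  8,976.1124    87,120.0325
P = 8,976.1124; Macaulay duration = 87,120.0325 / 8,976.1124 = 9.70576 half-year periods = 4.85288 years.
Modified duration = D_Mac / (1 + y) = 4.85288 / 1.0175 = 4.76942 years.

4.769 years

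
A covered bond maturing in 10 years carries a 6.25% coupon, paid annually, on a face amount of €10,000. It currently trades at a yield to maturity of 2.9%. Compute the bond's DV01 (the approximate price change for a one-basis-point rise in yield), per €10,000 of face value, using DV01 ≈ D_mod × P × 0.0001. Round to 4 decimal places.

Periodic yield y = 0.029.
  t   CF        PV=CF/(1+0.029)^t    t·PV
  1       625.00       607.3858       607.3858
  2       625.00       590.2680     1,180.5361
  3       625.00       573.6327     1,720.8981
  4       625.00       557.4662     2,229.8647
  5       625.00       541.7553     2,708.7763
  6       625.00       526.4871     3,158.9228
  7       625.00       511.6493     3,581.5452
  8       625.00       497.2297     3,977.8372
  9       625.00       483.2164     4,348.9474
  10   10,625.00     7,983.1666    79,831.6657
  Σ                 12,872.2570   103,346.3793
P = 12,872.2570; D_Mac = 8.02861 yrs; D_mod = 7.80235 yrs.
DV01 ≈ 7.80235 × 12,872.2570 × 0.0001 = 10.043380.

€10.0434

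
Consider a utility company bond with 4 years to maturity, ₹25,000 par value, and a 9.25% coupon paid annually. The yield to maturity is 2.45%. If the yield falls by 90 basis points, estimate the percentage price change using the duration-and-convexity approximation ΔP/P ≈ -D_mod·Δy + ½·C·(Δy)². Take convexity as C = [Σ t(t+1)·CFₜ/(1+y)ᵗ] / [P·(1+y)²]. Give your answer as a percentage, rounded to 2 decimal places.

+3.21%

With y = 0.0245:
  t   CF        PV=CF/(1+0.0245)^t    t·PV        t(t+1)·PV
  1     2,312.50     2,257.1986     2,257.1986       4,514.3973
  2     2,312.50     2,203.2197     4,406.4395      13,219.3185
  3     2,312.50     2,150.5317     6,451.5952      25,806.3807
  4    27,312.50    24,792.1165    99,168.4659     495,842.3293
  Σ                 31,403.0666   112,283.6992     539,382.4257
P = 31,403.0666; D_Mac = 3.57556 yrs; D_mod = 3.49006 yrs; C = 16.36443.
Duration effect: -3.49006 × (-0.009) = +0.031411
Convexity effect: 0.5 × 16.36443 × (-0.009)² = +0.0006628
ΔP/P ≈ +0.031411 + 0.0006628 = +0.032073 = +3.2073%.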